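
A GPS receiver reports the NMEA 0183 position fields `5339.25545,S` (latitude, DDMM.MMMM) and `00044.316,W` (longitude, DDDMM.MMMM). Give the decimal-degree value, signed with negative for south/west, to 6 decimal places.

Lat: split at 2 digits → 53° and 39.25545′; 53 + 39.25545/60 = 53.6542575
S ⇒ negate
Longitude: split at 3 digits → 000° and 44.316′; 0 + 44.316/60 = 0.7386000
hemisphere W, so the sign is −

-53.654258, -0.738600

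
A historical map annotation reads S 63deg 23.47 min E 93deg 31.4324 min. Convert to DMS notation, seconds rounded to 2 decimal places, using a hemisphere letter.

63°23′28.20″ S, 93°31′25.94″ E

Lat: 23.47000′ → 23′ and 0.47000 × 60 = 28.2000″
Lon: fractional minutes 0.43240 × 60 = 25.9440″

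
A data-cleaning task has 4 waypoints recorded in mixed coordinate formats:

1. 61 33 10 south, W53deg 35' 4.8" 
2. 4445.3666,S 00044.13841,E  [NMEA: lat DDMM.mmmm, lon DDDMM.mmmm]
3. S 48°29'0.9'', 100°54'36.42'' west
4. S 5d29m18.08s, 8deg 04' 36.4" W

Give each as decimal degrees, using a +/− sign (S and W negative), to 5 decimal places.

Point 1:
  Lat: 61 + 33/60 + 10/3600 = 61.552778
  S → negative
  λ: 53 + 35/60 + 4.8/3600 = 53.584667
  hemisphere W, so the sign is −
Point 2:
  Latitude: split at 2 digits → 44° and 45.3666′; 44 + 45.3666/60 = 44.756110
  S → negative
  Lon: degrees = first 3 digits = 0, minutes = 44.13841; 0 + 44.13841/60 = 0.735640
  E ⇒ keep positive
Point 3:
  Lat: 48 + 29/60 + 0.9/3600 = 48.483583
  S → negative
  Longitude: 100° + 54/60 + 36.42/3600 = 100 + 0.900000 + 0.010117 = 100.910117
  W ⇒ negate
Point 4:
  Latitude: 29′ + 18.08″ = 29.30133′; 5 + 29.30133/60 = 5.488356
  S ⇒ negate
  Lon: 8° + 4/60 + 36.4/3600 = 8 + 0.066667 + 0.010111 = 8.076778
  W → negative

1. -61.55278, -53.58467
2. -44.75611, 0.73564
3. -48.48358, -100.91012
4. -5.48836, -8.07678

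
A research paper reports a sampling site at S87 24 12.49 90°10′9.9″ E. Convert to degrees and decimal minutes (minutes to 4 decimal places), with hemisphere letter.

Lat: 24 + 12.49/60 = 24.208167′
Lon: 10 + 9.9/60 = 10.165000′

87° 24.2082′ S, 90° 10.1650′ E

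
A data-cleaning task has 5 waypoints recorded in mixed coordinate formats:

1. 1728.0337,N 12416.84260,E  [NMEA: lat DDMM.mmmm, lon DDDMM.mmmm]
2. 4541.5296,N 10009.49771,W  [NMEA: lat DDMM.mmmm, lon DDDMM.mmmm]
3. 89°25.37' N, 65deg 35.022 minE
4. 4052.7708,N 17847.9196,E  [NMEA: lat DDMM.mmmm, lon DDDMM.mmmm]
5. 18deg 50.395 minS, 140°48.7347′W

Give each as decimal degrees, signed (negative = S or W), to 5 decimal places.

1. 17.46723, 124.28071
2. 45.69216, -100.15830
3. 89.42283, 65.58370
4. 40.87951, 178.79866
5. -18.83992, -140.81225

Point 1:
  Lat: degrees = first 2 digits = 17, minutes = 28.0337; 17 + 28.0337/60 = 17.467228
  N → positive
  λ: split at 3 digits → 124° and 16.8426′; 124 + 16.8426/60 = 124.280710
  E ⇒ keep positive
Point 2:
  Lat: degrees = first 2 digits = 45, minutes = 41.5296; 45 + 41.5296/60 = 45.692160
  N ⇒ keep positive
  Lon: degrees = first 3 digits = 100, minutes = 9.49771; 100 + 9.49771/60 = 100.158295
  W ⇒ negate
Point 3:
  φ: 25.37′ = 0.422833°; total 89.422833
  N ⇒ keep positive
  Lon: 35.022′ = 0.583700°; total 65.583700
  E → positive
Point 4:
  Lat: degrees = first 2 digits = 40, minutes = 52.7708; 40 + 52.7708/60 = 40.879513
  N → positive
  λ: degrees = first 3 digits = 178, minutes = 47.9196; 178 + 47.9196/60 = 178.798660
  E → positive
Point 5:
  Lat: 18 + 50.395/60 = 18.839917
  hemisphere S, so the sign is −
  Lon: 140 + 48.7347/60 = 140.812245
  hemisphere W, so the sign is −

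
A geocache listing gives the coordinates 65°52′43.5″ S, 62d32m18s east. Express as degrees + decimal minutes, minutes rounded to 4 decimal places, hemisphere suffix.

φ: 52 + 43.5/60 = 52.725000′
Lon: 32 + 18/60 = 32.300000′

65° 52.7250′ S, 62° 32.3000′ E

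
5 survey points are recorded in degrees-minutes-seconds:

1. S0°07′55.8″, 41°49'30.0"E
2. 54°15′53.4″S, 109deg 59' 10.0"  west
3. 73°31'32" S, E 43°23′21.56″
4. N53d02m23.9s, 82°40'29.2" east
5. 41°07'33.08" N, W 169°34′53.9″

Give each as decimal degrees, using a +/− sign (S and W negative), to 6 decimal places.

Point 1:
  φ: 0° + 7/60 + 55.8/3600 = 0 + 0.116667 + 0.015500 = 0.1321667
  S → negative
  Lon: 41 + 49/60 + 30/3600 = 41.8250000
  E ⇒ keep positive
Point 2:
  Lat: 15′ + 53.4″ = 15.89000′; 54 + 15.89000/60 = 54.2648333
  S → negative
  Lon: 109 + 59/60 + 10/3600 = 109.9861111
  hemisphere W, so the sign is −
Point 3:
  Lat: 31′ + 32″ = 31.53333′; 73 + 31.53333/60 = 73.5255556
  S ⇒ negate
  Lon: 43° + 23/60 + 21.56/3600 = 43 + 0.383333 + 0.005989 = 43.3893222
  E ⇒ keep positive
Point 4:
  φ: 53° + 2/60 + 23.9/3600 = 53 + 0.033333 + 0.006639 = 53.0399722
  N → positive
  Longitude: 82° + 40/60 + 29.2/3600 = 82 + 0.666667 + 0.008111 = 82.6747778
  E ⇒ keep positive
Point 5:
  Latitude: 7′ + 33.08″ = 7.55133′; 41 + 7.55133/60 = 41.1258556
  N ⇒ keep positive
  λ: 169 + 34/60 + 53.9/3600 = 169.5816389
  hemisphere W, so the sign is −

1. -0.132167, 41.825000
2. -54.264833, -109.986111
3. -73.525556, 43.389322
4. 53.039972, 82.674778
5. 41.125856, -169.581639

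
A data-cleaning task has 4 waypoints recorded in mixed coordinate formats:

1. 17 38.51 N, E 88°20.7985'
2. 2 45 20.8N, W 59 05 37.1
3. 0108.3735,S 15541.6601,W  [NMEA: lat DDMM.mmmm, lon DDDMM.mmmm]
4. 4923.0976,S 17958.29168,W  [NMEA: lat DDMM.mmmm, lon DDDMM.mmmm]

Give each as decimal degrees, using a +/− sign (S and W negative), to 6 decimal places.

1. 17.641833, 88.346642
2. 2.755778, -59.093639
3. -1.139558, -155.694335
4. -49.384960, -179.971528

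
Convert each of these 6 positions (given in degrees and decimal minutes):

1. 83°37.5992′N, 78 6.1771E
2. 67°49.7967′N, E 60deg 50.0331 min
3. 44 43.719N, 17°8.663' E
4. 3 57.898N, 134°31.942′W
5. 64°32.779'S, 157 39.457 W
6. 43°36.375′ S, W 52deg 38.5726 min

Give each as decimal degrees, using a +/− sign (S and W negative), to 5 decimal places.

1. 83.62665, 78.10295
2. 67.82995, 60.83389
3. 44.72865, 17.14438
4. 3.96497, -134.53237
5. -64.54632, -157.65762
6. -43.60625, -52.64288

Point 1:
  Lat: 83 + 37.5992/60 = 83.626653
  N → positive
  λ: 6.1771′ = 0.102952°; total 78.102952
  E ⇒ keep positive
Point 2:
  φ: 49.7967′ = 0.829945°; total 67.829945
  N → positive
  Lon: 50.0331′ = 0.833885°; total 60.833885
  E ⇒ keep positive
Point 3:
  Lat: 43.719′ = 0.728650°; total 44.728650
  N ⇒ keep positive
  λ: 17 + 8.663/60 = 17.144383
  E → positive
Point 4:
  Lat: 3 + 57.898/60 = 3.964967
  N ⇒ keep positive
  Longitude: 31.942′ = 0.532367°; total 134.532367
  hemisphere W, so the sign is −
Point 5:
  Latitude: 32.779′ = 0.546317°; total 64.546317
  S → negative
  Lon: 157 + 39.457/60 = 157.657617
  W → negative
Point 6:
  Latitude: 36.375′ = 0.606250°; total 43.606250
  S → negative
  λ: 52 + 38.5726/60 = 52.642877
  W → negative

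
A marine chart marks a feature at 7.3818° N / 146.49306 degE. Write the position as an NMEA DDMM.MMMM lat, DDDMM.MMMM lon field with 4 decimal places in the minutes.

0722.9080,N / 14629.5836,E

φ: minutes = (7.381800 − 7) × 60 = 22.908000
Longitude: fractional part 0.493060 → 29.583600 minutes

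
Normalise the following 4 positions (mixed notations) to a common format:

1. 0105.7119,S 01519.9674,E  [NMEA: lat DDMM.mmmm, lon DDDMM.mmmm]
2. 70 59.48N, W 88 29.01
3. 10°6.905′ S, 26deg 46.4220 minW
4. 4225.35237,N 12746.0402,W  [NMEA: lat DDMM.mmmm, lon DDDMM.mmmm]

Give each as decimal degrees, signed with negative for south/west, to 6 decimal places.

1. -1.095198, 15.332790
2. 70.991333, -88.483500
3. -10.115083, -26.773700
4. 42.422540, -127.767337

Point 1:
  Lat: split at 2 digits → 01° and 5.7119′; 1 + 5.7119/60 = 1.0951983
  hemisphere S, so the sign is −
  Longitude: degrees = first 3 digits = 15, minutes = 19.9674; 15 + 19.9674/60 = 15.3327900
  E → positive
Point 2:
  Lat: 59.48′ = 0.991333°; total 70.9913333
  N ⇒ keep positive
  λ: 88 + 29.01/60 = 88.4835000
  hemisphere W, so the sign is −
Point 3:
  Lat: 10 + 6.905/60 = 10.1150833
  S → negative
  Longitude: 26 + 46.422/60 = 26.7737000
  W → negative
Point 4:
  φ: degrees = first 2 digits = 42, minutes = 25.35237; 42 + 25.35237/60 = 42.4225395
  N ⇒ keep positive
  λ: degrees = first 3 digits = 127, minutes = 46.0402; 127 + 46.0402/60 = 127.7673367
  W ⇒ negate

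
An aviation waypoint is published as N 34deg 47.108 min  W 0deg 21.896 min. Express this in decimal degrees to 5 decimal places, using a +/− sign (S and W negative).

34.78513, -0.36493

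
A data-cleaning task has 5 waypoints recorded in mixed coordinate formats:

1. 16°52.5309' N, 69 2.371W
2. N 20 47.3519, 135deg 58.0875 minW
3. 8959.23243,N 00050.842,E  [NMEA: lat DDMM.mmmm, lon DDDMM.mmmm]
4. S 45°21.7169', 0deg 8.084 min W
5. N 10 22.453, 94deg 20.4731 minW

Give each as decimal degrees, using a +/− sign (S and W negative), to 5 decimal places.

Point 1:
  Lat: 52.5309′ = 0.875515°; total 16.875515
  N → positive
  Lon: 69 + 2.371/60 = 69.039517
  W → negative
Point 2:
  φ: 20 + 47.3519/60 = 20.789198
  N ⇒ keep positive
  Lon: 135 + 58.0875/60 = 135.968125
  W ⇒ negate
Point 3:
  φ: degrees = first 2 digits = 89, minutes = 59.23243; 89 + 59.23243/60 = 89.987207
  N ⇒ keep positive
  Lon: split at 3 digits → 000° and 50.842′; 0 + 50.842/60 = 0.847367
  E → positive
Point 4:
  Lat: 45 + 21.7169/60 = 45.361948
  hemisphere S, so the sign is −
  λ: 0 + 8.084/60 = 0.134733
  W → negative
Point 5:
  Lat: 10 + 22.453/60 = 10.374217
  N ⇒ keep positive
  Longitude: 94 + 20.4731/60 = 94.341218
  W ⇒ negate

1. 16.87552, -69.03952
2. 20.78920, -135.96813
3. 89.98721, 0.84737
4. -45.36195, -0.13473
5. 10.37422, -94.34122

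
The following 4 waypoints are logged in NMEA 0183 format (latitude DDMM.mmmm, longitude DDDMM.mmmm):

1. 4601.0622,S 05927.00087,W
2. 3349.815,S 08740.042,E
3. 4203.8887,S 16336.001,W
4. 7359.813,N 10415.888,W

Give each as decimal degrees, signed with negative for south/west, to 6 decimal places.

1. -46.017703, -59.450015
2. -33.830250, 87.667367
3. -42.064812, -163.600017
4. 73.996883, -104.264800

Point 1:
  Lat: split at 2 digits → 46° and 1.0622′; 46 + 1.0622/60 = 46.0177033
  S ⇒ negate
  Longitude: split at 3 digits → 059° and 27.00087′; 59 + 27.00087/60 = 59.4500145
  W → negative
Point 2:
  Lat: split at 2 digits → 33° and 49.815′; 33 + 49.815/60 = 33.8302500
  hemisphere S, so the sign is −
  Lon: degrees = first 3 digits = 87, minutes = 40.042; 87 + 40.042/60 = 87.6673667
  E → positive
Point 3:
  φ: degrees = first 2 digits = 42, minutes = 3.8887; 42 + 3.8887/60 = 42.0648117
  S → negative
  Lon: degrees = first 3 digits = 163, minutes = 36.001; 163 + 36.001/60 = 163.6000167
  W ⇒ negate
Point 4:
  φ: split at 2 digits → 73° and 59.813′; 73 + 59.813/60 = 73.9968833
  N → positive
  λ: split at 3 digits → 104° and 15.888′; 104 + 15.888/60 = 104.2648000
  W ⇒ negate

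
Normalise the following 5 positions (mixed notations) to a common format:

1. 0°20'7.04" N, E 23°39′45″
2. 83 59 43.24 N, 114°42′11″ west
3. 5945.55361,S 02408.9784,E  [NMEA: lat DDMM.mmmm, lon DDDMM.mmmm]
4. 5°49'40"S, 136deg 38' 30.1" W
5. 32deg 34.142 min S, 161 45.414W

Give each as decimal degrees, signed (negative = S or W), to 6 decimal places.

Point 1:
  Latitude: 0 + 20/60 + 7.04/3600 = 0.3352889
  N → positive
  λ: 23 + 39/60 + 45/3600 = 23.6625000
  E ⇒ keep positive
Point 2:
  Latitude: 83 + 59/60 + 43.24/3600 = 83.9953444
  N → positive
  λ: 114° + 42/60 + 11/3600 = 114 + 0.700000 + 0.003056 = 114.7030556
  hemisphere W, so the sign is −
Point 3:
  Latitude: degrees = first 2 digits = 59, minutes = 45.55361; 59 + 45.55361/60 = 59.7592268
  hemisphere S, so the sign is −
  Longitude: split at 3 digits → 024° and 8.9784′; 24 + 8.9784/60 = 24.1496400
  E ⇒ keep positive
Point 4:
  φ: 5 + 49/60 + 40/3600 = 5.8277778
  S → negative
  Lon: 38′ + 30.1″ = 38.50167′; 136 + 38.50167/60 = 136.6416944
  W → negative
Point 5:
  Latitude: 34.142′ = 0.569033°; total 32.5690333
  hemisphere S, so the sign is −
  Lon: 45.414′ = 0.756900°; total 161.7569000
  hemisphere W, so the sign is −

1. 0.335289, 23.662500
2. 83.995344, -114.703056
3. -59.759227, 24.149640
4. -5.827778, -136.641694
5. -32.569033, -161.756900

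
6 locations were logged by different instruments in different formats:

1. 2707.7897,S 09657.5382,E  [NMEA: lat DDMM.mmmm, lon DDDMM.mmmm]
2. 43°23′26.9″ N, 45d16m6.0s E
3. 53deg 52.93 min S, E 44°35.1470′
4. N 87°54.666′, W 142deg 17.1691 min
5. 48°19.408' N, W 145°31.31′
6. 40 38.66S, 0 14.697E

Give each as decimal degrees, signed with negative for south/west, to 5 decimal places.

1. -27.12983, 96.95897
2. 43.39081, 45.26833
3. -53.88217, 44.58578
4. 87.91110, -142.28615
5. 48.32347, -145.52183
6. -40.64433, 0.24495

Point 1:
  Lat: split at 2 digits → 27° and 7.7897′; 27 + 7.7897/60 = 27.129828
  S → negative
  λ: degrees = first 3 digits = 96, minutes = 57.5382; 96 + 57.5382/60 = 96.958970
  E → positive
Point 2:
  φ: 23′ + 26.9″ = 23.44833′; 43 + 23.44833/60 = 43.390806
  N → positive
  λ: 45° + 16/60 + 6/3600 = 45 + 0.266667 + 0.001667 = 45.268333
  E → positive
Point 3:
  φ: 53 + 52.93/60 = 53.882167
  hemisphere S, so the sign is −
  Lon: 44 + 35.147/60 = 44.585783
  E ⇒ keep positive
Point 4:
  Latitude: 87 + 54.666/60 = 87.911100
  N ⇒ keep positive
  Longitude: 17.1691′ = 0.286152°; total 142.286152
  W → negative
Point 5:
  Latitude: 48 + 19.408/60 = 48.323467
  N ⇒ keep positive
  λ: 31.31′ = 0.521833°; total 145.521833
  W → negative
Point 6:
  Latitude: 38.66′ = 0.644333°; total 40.644333
  S → negative
  Longitude: 14.697′ = 0.244950°; total 0.244950
  E → positive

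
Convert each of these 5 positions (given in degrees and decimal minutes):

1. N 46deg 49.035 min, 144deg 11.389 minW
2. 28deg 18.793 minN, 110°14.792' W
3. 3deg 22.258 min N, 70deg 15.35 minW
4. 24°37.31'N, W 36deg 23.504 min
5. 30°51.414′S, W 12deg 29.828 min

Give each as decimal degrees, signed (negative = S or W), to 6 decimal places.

1. 46.817250, -144.189817
2. 28.313217, -110.246533
3. 3.370967, -70.255833
4. 24.621833, -36.391733
5. -30.856900, -12.497133

Point 1:
  Lat: 49.035′ = 0.817250°; total 46.8172500
  N → positive
  λ: 144 + 11.389/60 = 144.1898167
  W ⇒ negate
Point 2:
  Lat: 28 + 18.793/60 = 28.3132167
  N ⇒ keep positive
  Lon: 110 + 14.792/60 = 110.2465333
  W → negative
Point 3:
  Latitude: 22.258′ = 0.370967°; total 3.3709667
  N → positive
  Longitude: 15.35′ = 0.255833°; total 70.2558333
  W → negative
Point 4:
  Latitude: 37.31′ = 0.621833°; total 24.6218333
  N ⇒ keep positive
  Longitude: 36 + 23.504/60 = 36.3917333
  W ⇒ negate
Point 5:
  φ: 51.414′ = 0.856900°; total 30.8569000
  S ⇒ negate
  Longitude: 12 + 29.828/60 = 12.4971333
  hemisphere W, so the sign is −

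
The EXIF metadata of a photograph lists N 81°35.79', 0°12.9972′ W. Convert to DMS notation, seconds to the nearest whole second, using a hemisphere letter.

φ: 35.79000′ → 35′ and 0.79000 × 60 = 47.40″
Longitude: fractional minutes 0.99720 × 60 = 59.83″
rounding carry → 0°13′0″

81°35′47″ N, 0°13′0″ W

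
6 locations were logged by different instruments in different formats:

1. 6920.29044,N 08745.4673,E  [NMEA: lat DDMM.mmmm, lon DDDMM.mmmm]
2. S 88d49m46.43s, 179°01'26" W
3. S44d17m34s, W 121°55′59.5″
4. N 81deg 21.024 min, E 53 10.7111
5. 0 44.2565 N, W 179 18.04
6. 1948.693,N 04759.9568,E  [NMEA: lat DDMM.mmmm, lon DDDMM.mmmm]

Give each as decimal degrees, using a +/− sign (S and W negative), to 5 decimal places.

1. 69.33817, 87.75779
2. -88.82956, -179.02389
3. -44.29278, -121.93319
4. 81.35040, 53.17852
5. 0.73761, -179.30067
6. 19.81155, 47.99928

Point 1:
  Latitude: degrees = first 2 digits = 69, minutes = 20.29044; 69 + 20.29044/60 = 69.338174
  N ⇒ keep positive
  Longitude: degrees = first 3 digits = 87, minutes = 45.4673; 87 + 45.4673/60 = 87.757788
  E ⇒ keep positive
Point 2:
  Lat: 88° + 49/60 + 46.43/3600 = 88 + 0.816667 + 0.012897 = 88.829564
  S → negative
  λ: 179 + 1/60 + 26/3600 = 179.023889
  W ⇒ negate
Point 3:
  Latitude: 17′ + 34″ = 17.56667′; 44 + 17.56667/60 = 44.292778
  S ⇒ negate
  λ: 121 + 55/60 + 59.5/3600 = 121.933194
  hemisphere W, so the sign is −
Point 4:
  φ: 81 + 21.024/60 = 81.350400
  N ⇒ keep positive
  Lon: 10.7111′ = 0.178518°; total 53.178518
  E → positive
Point 5:
  φ: 0 + 44.2565/60 = 0.737608
  N ⇒ keep positive
  Lon: 18.04′ = 0.300667°; total 179.300667
  W → negative
Point 6:
  φ: degrees = first 2 digits = 19, minutes = 48.693; 19 + 48.693/60 = 19.811550
  N ⇒ keep positive
  Lon: degrees = first 3 digits = 47, minutes = 59.9568; 47 + 59.9568/60 = 47.999280
  E → positive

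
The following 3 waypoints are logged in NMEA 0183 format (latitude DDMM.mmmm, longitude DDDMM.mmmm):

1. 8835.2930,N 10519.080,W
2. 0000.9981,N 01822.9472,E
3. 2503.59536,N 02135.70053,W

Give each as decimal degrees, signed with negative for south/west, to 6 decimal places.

1. 88.588217, -105.318000
2. 0.016635, 18.382453
3. 25.059923, -21.595009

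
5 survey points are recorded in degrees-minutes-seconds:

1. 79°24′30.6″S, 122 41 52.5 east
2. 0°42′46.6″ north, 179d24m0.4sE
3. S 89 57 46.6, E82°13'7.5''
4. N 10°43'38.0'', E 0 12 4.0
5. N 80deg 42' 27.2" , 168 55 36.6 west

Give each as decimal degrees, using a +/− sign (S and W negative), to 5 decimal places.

1. -79.40850, 122.69792
2. 0.71294, 179.40011
3. -89.96294, 82.21875
4. 10.72722, 0.20111
5. 80.70756, -168.92683

Point 1:
  φ: 79° + 24/60 + 30.6/3600 = 79 + 0.400000 + 0.008500 = 79.408500
  S → negative
  λ: 41′ + 52.5″ = 41.87500′; 122 + 41.87500/60 = 122.697917
  E ⇒ keep positive
Point 2:
  Latitude: 0° + 42/60 + 46.6/3600 = 0 + 0.700000 + 0.012944 = 0.712944
  N → positive
  Longitude: 179° + 24/60 + 0.4/3600 = 179 + 0.400000 + 0.000111 = 179.400111
  E → positive
Point 3:
  φ: 89 + 57/60 + 46.6/3600 = 89.962944
  S ⇒ negate
  Lon: 82° + 13/60 + 7.5/3600 = 82 + 0.216667 + 0.002083 = 82.218750
  E ⇒ keep positive
Point 4:
  Lat: 10° + 43/60 + 38/3600 = 10 + 0.716667 + 0.010556 = 10.727222
  N ⇒ keep positive
  Lon: 12′ + 4″ = 12.06667′; 0 + 12.06667/60 = 0.201111
  E ⇒ keep positive
Point 5:
  Lat: 42′ + 27.2″ = 42.45333′; 80 + 42.45333/60 = 80.707556
  N ⇒ keep positive
  Longitude: 168 + 55/60 + 36.6/3600 = 168.926833
  W ⇒ negate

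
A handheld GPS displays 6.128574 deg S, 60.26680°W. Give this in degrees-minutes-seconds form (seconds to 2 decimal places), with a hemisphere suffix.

6°07′42.87″ S, 60°16′0.48″ W

Lat: 0.128574° → 7.71444′; 0.71444 × 60 = 42.8664″
Longitude: 0.266800° → 16.00800′; 0.00800 × 60 = 0.4800″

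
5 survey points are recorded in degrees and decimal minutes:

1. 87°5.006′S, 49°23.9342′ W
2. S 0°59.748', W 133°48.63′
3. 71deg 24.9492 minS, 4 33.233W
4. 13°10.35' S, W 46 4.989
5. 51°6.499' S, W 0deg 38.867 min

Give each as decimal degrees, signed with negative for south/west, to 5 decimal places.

1. -87.08343, -49.39890
2. -0.99580, -133.81050
3. -71.41582, -4.55388
4. -13.17250, -46.08315
5. -51.10832, -0.64778

Point 1:
  φ: 87 + 5.006/60 = 87.083433
  hemisphere S, so the sign is −
  Longitude: 49 + 23.9342/60 = 49.398903
  hemisphere W, so the sign is −
Point 2:
  Lat: 0 + 59.748/60 = 0.995800
  S → negative
  λ: 133 + 48.63/60 = 133.810500
  hemisphere W, so the sign is −
Point 3:
  Latitude: 71 + 24.9492/60 = 71.415820
  hemisphere S, so the sign is −
  Lon: 4 + 33.233/60 = 4.553883
  hemisphere W, so the sign is −
Point 4:
  Lat: 10.35′ = 0.172500°; total 13.172500
  S → negative
  Longitude: 4.989′ = 0.083150°; total 46.083150
  hemisphere W, so the sign is −
Point 5:
  φ: 6.499′ = 0.108317°; total 51.108317
  S ⇒ negate
  Longitude: 0 + 38.867/60 = 0.647783
  hemisphere W, so the sign is −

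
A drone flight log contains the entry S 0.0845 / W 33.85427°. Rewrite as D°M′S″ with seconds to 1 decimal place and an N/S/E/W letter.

0°05′4.2″ S, 33°51′15.4″ W

Latitude: 0.084500 × 60 = 5.07000′ → 5′, remainder × 60 = 4.200″
Lon: 0.854270° → 51.25620′; 0.25620 × 60 = 15.372″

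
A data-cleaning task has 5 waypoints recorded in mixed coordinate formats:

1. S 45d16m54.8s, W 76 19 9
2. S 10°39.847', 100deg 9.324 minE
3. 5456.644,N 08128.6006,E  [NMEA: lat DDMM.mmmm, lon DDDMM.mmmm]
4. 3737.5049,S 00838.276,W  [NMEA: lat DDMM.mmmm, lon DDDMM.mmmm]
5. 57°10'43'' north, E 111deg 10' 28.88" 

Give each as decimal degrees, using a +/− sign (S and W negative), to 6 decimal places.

Point 1:
  Latitude: 45° + 16/60 + 54.8/3600 = 45 + 0.266667 + 0.015222 = 45.2818889
  hemisphere S, so the sign is −
  Lon: 76° + 19/60 + 9/3600 = 76 + 0.316667 + 0.002500 = 76.3191667
  W → negative
Point 2:
  Lat: 10 + 39.847/60 = 10.6641167
  S ⇒ negate
  Lon: 9.324′ = 0.155400°; total 100.1554000
  E → positive
Point 3:
  Lat: degrees = first 2 digits = 54, minutes = 56.644; 54 + 56.644/60 = 54.9440667
  N ⇒ keep positive
  λ: degrees = first 3 digits = 81, minutes = 28.6006; 81 + 28.6006/60 = 81.4766767
  E ⇒ keep positive
Point 4:
  φ: degrees = first 2 digits = 37, minutes = 37.5049; 37 + 37.5049/60 = 37.6250817
  hemisphere S, so the sign is −
  Lon: degrees = first 3 digits = 8, minutes = 38.276; 8 + 38.276/60 = 8.6379333
  W ⇒ negate
Point 5:
  φ: 57 + 10/60 + 43/3600 = 57.1786111
  N ⇒ keep positive
  λ: 111 + 10/60 + 28.88/3600 = 111.1746889
  E → positive

1. -45.281889, -76.319167
2. -10.664117, 100.155400
3. 54.944067, 81.476677
4. -37.625082, -8.637933
5. 57.178611, 111.174689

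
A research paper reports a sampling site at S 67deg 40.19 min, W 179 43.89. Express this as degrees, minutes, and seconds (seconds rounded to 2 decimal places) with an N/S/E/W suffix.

φ: fractional minutes 0.19000 × 60 = 11.4000″
Lon: 43.89000′ → 43′ and 0.89000 × 60 = 53.4000″

67°40′11.40″ S, 179°43′53.40″ W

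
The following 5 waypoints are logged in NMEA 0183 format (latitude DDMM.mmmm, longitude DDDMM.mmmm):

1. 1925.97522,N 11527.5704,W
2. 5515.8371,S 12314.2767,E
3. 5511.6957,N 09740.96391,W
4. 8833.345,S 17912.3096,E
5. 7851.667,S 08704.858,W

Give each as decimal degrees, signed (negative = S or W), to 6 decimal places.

1. 19.432920, -115.459507
2. -55.263952, 123.237945
3. 55.194928, -97.682732
4. -88.555750, 179.205160
5. -78.861117, -87.080967

Point 1:
  φ: degrees = first 2 digits = 19, minutes = 25.97522; 19 + 25.97522/60 = 19.4329203
  N ⇒ keep positive
  λ: degrees = first 3 digits = 115, minutes = 27.5704; 115 + 27.5704/60 = 115.4595067
  hemisphere W, so the sign is −
Point 2:
  Lat: split at 2 digits → 55° and 15.8371′; 55 + 15.8371/60 = 55.2639517
  S ⇒ negate
  Lon: degrees = first 3 digits = 123, minutes = 14.2767; 123 + 14.2767/60 = 123.2379450
  E ⇒ keep positive
Point 3:
  φ: split at 2 digits → 55° and 11.6957′; 55 + 11.6957/60 = 55.1949283
  N → positive
  Longitude: degrees = first 3 digits = 97, minutes = 40.96391; 97 + 40.96391/60 = 97.6827318
  W ⇒ negate
Point 4:
  Lat: degrees = first 2 digits = 88, minutes = 33.345; 88 + 33.345/60 = 88.5557500
  S → negative
  λ: degrees = first 3 digits = 179, minutes = 12.3096; 179 + 12.3096/60 = 179.2051600
  E → positive
Point 5:
  Lat: split at 2 digits → 78° and 51.667′; 78 + 51.667/60 = 78.8611167
  S ⇒ negate
  Lon: degrees = first 3 digits = 87, minutes = 4.858; 87 + 4.858/60 = 87.0809667
  hemisphere W, so the sign is −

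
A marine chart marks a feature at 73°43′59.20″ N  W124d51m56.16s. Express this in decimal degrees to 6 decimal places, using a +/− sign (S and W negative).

73.733111, -124.865600

Lat: 73 + 43/60 + 59.2/3600 = 73.7331111
N → positive
λ: 124 + 51/60 + 56.16/3600 = 124.8656000
hemisphere W, so the sign is −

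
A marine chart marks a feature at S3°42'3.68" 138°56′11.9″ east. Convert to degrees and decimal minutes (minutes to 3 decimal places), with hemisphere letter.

3° 42.061′ S, 138° 56.198′ E

Lat: 42 + 3.68/60 = 42.06133′
Lon: seconds/60 = 0.19833; minutes = 56 + 0.19833 = 56.19833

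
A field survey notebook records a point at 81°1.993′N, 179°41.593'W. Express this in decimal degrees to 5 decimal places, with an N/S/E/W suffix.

Latitude: 1.993′ = 0.033217°; total 81.033217
λ: 179 + 41.593/60 = 179.693217

81.03322° N, 179.69322° W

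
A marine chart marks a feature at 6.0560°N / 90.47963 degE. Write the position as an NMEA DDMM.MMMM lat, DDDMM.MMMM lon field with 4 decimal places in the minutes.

0603.3600,N / 09028.7778,E

Lat: fractional part 0.056000 → 3.360000 minutes
λ: minutes = (90.479630 − 90) × 60 = 28.777800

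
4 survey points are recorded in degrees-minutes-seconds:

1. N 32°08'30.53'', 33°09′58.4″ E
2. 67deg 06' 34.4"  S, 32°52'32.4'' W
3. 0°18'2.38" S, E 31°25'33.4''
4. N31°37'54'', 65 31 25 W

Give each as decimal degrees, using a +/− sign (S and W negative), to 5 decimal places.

Point 1:
  φ: 8′ + 30.53″ = 8.50883′; 32 + 8.50883/60 = 32.141814
  N ⇒ keep positive
  Longitude: 33° + 9/60 + 58.4/3600 = 33 + 0.150000 + 0.016222 = 33.166222
  E ⇒ keep positive
Point 2:
  φ: 6′ + 34.4″ = 6.57333′; 67 + 6.57333/60 = 67.109556
  S ⇒ negate
  Longitude: 32° + 52/60 + 32.4/3600 = 32 + 0.866667 + 0.009000 = 32.875667
  hemisphere W, so the sign is −
Point 3:
  Lat: 0° + 18/60 + 2.38/3600 = 0 + 0.300000 + 0.000661 = 0.300661
  hemisphere S, so the sign is −
  λ: 25′ + 33.4″ = 25.55667′; 31 + 25.55667/60 = 31.425944
  E ⇒ keep positive
Point 4:
  Lat: 31 + 37/60 + 54/3600 = 31.631667
  N ⇒ keep positive
  λ: 65 + 31/60 + 25/3600 = 65.523611
  W → negative

1. 32.14181, 33.16622
2. -67.10956, -32.87567
3. -0.30066, 31.42594
4. 31.63167, -65.52361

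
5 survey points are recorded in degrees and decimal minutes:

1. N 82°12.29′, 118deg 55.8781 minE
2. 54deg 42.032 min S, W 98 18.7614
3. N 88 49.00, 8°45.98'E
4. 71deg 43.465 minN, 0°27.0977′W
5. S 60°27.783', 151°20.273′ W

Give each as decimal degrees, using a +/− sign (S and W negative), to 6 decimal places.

1. 82.204833, 118.931302
2. -54.700533, -98.312690
3. 88.816667, 8.766333
4. 71.724417, -0.451628
5. -60.463050, -151.337883

Point 1:
  Lat: 82 + 12.29/60 = 82.2048333
  N ⇒ keep positive
  Lon: 118 + 55.8781/60 = 118.9313017
  E → positive
Point 2:
  Lat: 54 + 42.032/60 = 54.7005333
  S → negative
  Lon: 98 + 18.7614/60 = 98.3126900
  hemisphere W, so the sign is −
Point 3:
  Latitude: 49′ = 0.816667°; total 88.8166667
  N ⇒ keep positive
  Lon: 8 + 45.98/60 = 8.7663333
  E ⇒ keep positive
Point 4:
  Latitude: 43.465′ = 0.724417°; total 71.7244167
  N ⇒ keep positive
  λ: 27.0977′ = 0.451628°; total 0.4516283
  hemisphere W, so the sign is −
Point 5:
  Lat: 27.783′ = 0.463050°; total 60.4630500
  hemisphere S, so the sign is −
  λ: 151 + 20.273/60 = 151.3378833
  W → negative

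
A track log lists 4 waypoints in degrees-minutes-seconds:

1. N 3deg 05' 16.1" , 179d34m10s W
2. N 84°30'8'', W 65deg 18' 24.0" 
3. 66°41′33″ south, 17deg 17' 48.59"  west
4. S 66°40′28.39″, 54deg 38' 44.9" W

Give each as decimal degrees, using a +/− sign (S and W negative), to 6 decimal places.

1. 3.087806, -179.569444
2. 84.502222, -65.306667
3. -66.692500, -17.296831
4. -66.674553, -54.645806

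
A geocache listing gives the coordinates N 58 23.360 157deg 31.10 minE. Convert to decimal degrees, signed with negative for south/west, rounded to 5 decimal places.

φ: 23.36′ = 0.389333°; total 58.389333
N → positive
λ: 157 + 31.1/60 = 157.518333
E ⇒ keep positive

58.38933, 157.51833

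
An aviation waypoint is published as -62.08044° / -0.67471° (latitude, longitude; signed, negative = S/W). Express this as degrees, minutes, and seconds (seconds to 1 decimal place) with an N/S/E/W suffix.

Latitude is negative → S; |value| = 62.080440
φ: 0.080440 × 60 = 4.82640′ → 4′, remainder × 60 = 49.584″
Longitude is negative → W; |value| = 0.674710
Lon: whole degrees 0; 40.48260′ → 40′ and 28.956″

62°04′49.6″ S, 0°40′29.0″ W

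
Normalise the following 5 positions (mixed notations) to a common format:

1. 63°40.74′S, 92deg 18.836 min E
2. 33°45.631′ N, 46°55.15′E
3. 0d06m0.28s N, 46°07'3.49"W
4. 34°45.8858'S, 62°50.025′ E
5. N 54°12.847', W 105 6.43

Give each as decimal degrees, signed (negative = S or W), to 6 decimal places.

Point 1:
  Latitude: 63 + 40.74/60 = 63.6790000
  S ⇒ negate
  λ: 92 + 18.836/60 = 92.3139333
  E ⇒ keep positive
Point 2:
  Lat: 45.631′ = 0.760517°; total 33.7605167
  N ⇒ keep positive
  Longitude: 46 + 55.15/60 = 46.9191667
  E → positive
Point 3:
  Lat: 0 + 6/60 + 0.28/3600 = 0.1000778
  N ⇒ keep positive
  Longitude: 7′ + 3.49″ = 7.05817′; 46 + 7.05817/60 = 46.1176361
  hemisphere W, so the sign is −
Point 4:
  Latitude: 34 + 45.8858/60 = 34.7647633
  hemisphere S, so the sign is −
  λ: 62 + 50.025/60 = 62.8337500
  E → positive
Point 5:
  φ: 54 + 12.847/60 = 54.2141167
  N → positive
  λ: 105 + 6.43/60 = 105.1071667
  hemisphere W, so the sign is −

1. -63.679000, 92.313933
2. 33.760517, 46.919167
3. 0.100078, -46.117636
4. -34.764763, 62.833750
5. 54.214117, -105.107167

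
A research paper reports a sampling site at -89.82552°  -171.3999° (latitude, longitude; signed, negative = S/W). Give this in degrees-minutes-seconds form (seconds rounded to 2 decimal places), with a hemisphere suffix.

Latitude is negative → S; |value| = 89.825520
φ: 0.825520° → 49.53120′; 0.53120 × 60 = 31.8720″
Longitude is negative → W; |value| = 171.399900
Longitude: whole degrees 171; 23.99400′ → 23′ and 59.6400″

89°49′31.87″ S, 171°23′59.64″ W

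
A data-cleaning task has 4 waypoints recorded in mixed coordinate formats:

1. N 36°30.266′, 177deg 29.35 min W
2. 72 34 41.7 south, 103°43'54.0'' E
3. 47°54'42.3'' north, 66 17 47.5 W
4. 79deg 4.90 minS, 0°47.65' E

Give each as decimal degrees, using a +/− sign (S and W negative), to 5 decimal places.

Point 1:
  Lat: 36 + 30.266/60 = 36.504433
  N → positive
  Lon: 177 + 29.35/60 = 177.489167
  hemisphere W, so the sign is −
Point 2:
  Latitude: 72° + 34/60 + 41.7/3600 = 72 + 0.566667 + 0.011583 = 72.578250
  S ⇒ negate
  λ: 103 + 43/60 + 54/3600 = 103.731667
  E ⇒ keep positive
Point 3:
  φ: 54′ + 42.3″ = 54.70500′; 47 + 54.70500/60 = 47.911750
  N → positive
  Longitude: 66° + 17/60 + 47.5/3600 = 66 + 0.283333 + 0.013194 = 66.296528
  hemisphere W, so the sign is −
Point 4:
  Lat: 4.9′ = 0.081667°; total 79.081667
  hemisphere S, so the sign is −
  Lon: 47.65′ = 0.794167°; total 0.794167
  E ⇒ keep positive

1. 36.50443, -177.48917
2. -72.57825, 103.73167
3. 47.91175, -66.29653
4. -79.08167, 0.79417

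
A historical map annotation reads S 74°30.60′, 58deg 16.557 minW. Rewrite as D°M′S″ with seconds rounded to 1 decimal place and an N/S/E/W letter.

74°30′36.0″ S, 58°16′33.4″ W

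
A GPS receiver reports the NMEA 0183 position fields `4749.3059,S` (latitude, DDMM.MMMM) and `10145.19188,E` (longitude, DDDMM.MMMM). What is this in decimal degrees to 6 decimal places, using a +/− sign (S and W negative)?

φ: degrees = first 2 digits = 47, minutes = 49.3059; 47 + 49.3059/60 = 47.8217650
S ⇒ negate
Longitude: degrees = first 3 digits = 101, minutes = 45.19188; 101 + 45.19188/60 = 101.7531980
E → positive

-47.821765, 101.753198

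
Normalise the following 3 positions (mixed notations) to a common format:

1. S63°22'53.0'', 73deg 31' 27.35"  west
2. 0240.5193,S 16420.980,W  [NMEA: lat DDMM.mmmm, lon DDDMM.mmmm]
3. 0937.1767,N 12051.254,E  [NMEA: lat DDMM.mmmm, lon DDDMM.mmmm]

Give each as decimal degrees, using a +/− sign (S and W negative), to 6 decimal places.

1. -63.381389, -73.524264
2. -2.675322, -164.349667
3. 9.619612, 120.854233

Point 1:
  Lat: 63° + 22/60 + 53/3600 = 63 + 0.366667 + 0.014722 = 63.3813889
  S ⇒ negate
  Longitude: 31′ + 27.35″ = 31.45583′; 73 + 31.45583/60 = 73.5242639
  W ⇒ negate
Point 2:
  Latitude: split at 2 digits → 02° and 40.5193′; 2 + 40.5193/60 = 2.6753217
  hemisphere S, so the sign is −
  Lon: degrees = first 3 digits = 164, minutes = 20.98; 164 + 20.98/60 = 164.3496667
  hemisphere W, so the sign is −
Point 3:
  Lat: split at 2 digits → 09° and 37.1767′; 9 + 37.1767/60 = 9.6196117
  N ⇒ keep positive
  λ: split at 3 digits → 120° and 51.254′; 120 + 51.254/60 = 120.8542333
  E ⇒ keep positive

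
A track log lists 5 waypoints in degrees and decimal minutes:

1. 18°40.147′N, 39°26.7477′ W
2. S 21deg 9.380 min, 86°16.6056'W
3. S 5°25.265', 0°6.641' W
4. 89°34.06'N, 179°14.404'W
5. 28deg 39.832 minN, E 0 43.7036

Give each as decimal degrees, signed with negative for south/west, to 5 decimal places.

1. 18.66912, -39.44580
2. -21.15633, -86.27676
3. -5.42108, -0.11068
4. 89.56767, -179.24007
5. 28.66387, 0.72839

Point 1:
  Latitude: 40.147′ = 0.669117°; total 18.669117
  N → positive
  Longitude: 39 + 26.7477/60 = 39.445795
  hemisphere W, so the sign is −
Point 2:
  Lat: 9.38′ = 0.156333°; total 21.156333
  hemisphere S, so the sign is −
  Lon: 86 + 16.6056/60 = 86.276760
  hemisphere W, so the sign is −
Point 3:
  Lat: 5 + 25.265/60 = 5.421083
  S ⇒ negate
  λ: 6.641′ = 0.110683°; total 0.110683
  W ⇒ negate
Point 4:
  Latitude: 89 + 34.06/60 = 89.567667
  N ⇒ keep positive
  λ: 14.404′ = 0.240067°; total 179.240067
  W → negative
Point 5:
  Latitude: 28 + 39.832/60 = 28.663867
  N ⇒ keep positive
  Lon: 43.7036′ = 0.728393°; total 0.728393
  E → positive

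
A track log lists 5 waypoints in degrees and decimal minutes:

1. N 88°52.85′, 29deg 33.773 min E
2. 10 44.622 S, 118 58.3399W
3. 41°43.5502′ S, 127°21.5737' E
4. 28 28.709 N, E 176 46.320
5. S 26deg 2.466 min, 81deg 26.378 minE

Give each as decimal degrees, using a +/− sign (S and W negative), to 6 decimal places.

1. 88.880833, 29.562883
2. -10.743700, -118.972332
3. -41.725837, 127.359562
4. 28.478483, 176.772000
5. -26.041100, 81.439633

Point 1:
  φ: 52.85′ = 0.880833°; total 88.8808333
  N ⇒ keep positive
  λ: 33.773′ = 0.562883°; total 29.5628833
  E ⇒ keep positive
Point 2:
  φ: 44.622′ = 0.743700°; total 10.7437000
  hemisphere S, so the sign is −
  Lon: 118 + 58.3399/60 = 118.9723317
  W ⇒ negate
Point 3:
  Lat: 41 + 43.5502/60 = 41.7258367
  hemisphere S, so the sign is −
  Longitude: 127 + 21.5737/60 = 127.3595617
  E → positive
Point 4:
  Lat: 28.709′ = 0.478483°; total 28.4784833
  N → positive
  Lon: 176 + 46.32/60 = 176.7720000
  E ⇒ keep positive
Point 5:
  φ: 2.466′ = 0.041100°; total 26.0411000
  hemisphere S, so the sign is −
  λ: 81 + 26.378/60 = 81.4396333
  E → positive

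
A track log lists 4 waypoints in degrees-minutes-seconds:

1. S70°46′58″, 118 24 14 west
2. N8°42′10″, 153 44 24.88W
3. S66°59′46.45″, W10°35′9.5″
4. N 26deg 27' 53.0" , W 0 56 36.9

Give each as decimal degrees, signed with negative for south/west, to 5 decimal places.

Point 1:
  Lat: 46′ + 58″ = 46.96667′; 70 + 46.96667/60 = 70.782778
  hemisphere S, so the sign is −
  Longitude: 24′ + 14″ = 24.23333′; 118 + 24.23333/60 = 118.403889
  W ⇒ negate
Point 2:
  Lat: 8° + 42/60 + 10/3600 = 8 + 0.700000 + 0.002778 = 8.702778
  N → positive
  Longitude: 153 + 44/60 + 24.88/3600 = 153.740244
  hemisphere W, so the sign is −
Point 3:
  Lat: 66° + 59/60 + 46.45/3600 = 66 + 0.983333 + 0.012903 = 66.996236
  S ⇒ negate
  λ: 10 + 35/60 + 9.5/3600 = 10.585972
  W → negative
Point 4:
  φ: 26 + 27/60 + 53/3600 = 26.464722
  N → positive
  Lon: 0 + 56/60 + 36.9/3600 = 0.943583
  W → negative

1. -70.78278, -118.40389
2. 8.70278, -153.74024
3. -66.99624, -10.58597
4. 26.46472, -0.94358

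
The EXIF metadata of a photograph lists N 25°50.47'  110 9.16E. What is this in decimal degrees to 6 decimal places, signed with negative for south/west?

Lat: 50.47′ = 0.841167°; total 25.8411667
N → positive
λ: 9.16′ = 0.152667°; total 110.1526667
E ⇒ keep positive

25.841167, 110.152667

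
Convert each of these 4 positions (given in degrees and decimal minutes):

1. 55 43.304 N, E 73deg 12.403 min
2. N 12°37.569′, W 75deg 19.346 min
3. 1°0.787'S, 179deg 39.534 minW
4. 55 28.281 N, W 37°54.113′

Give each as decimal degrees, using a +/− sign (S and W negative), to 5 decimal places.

1. 55.72173, 73.20672
2. 12.62615, -75.32243
3. -1.01312, -179.65890
4. 55.47135, -37.90188

Point 1:
  Latitude: 43.304′ = 0.721733°; total 55.721733
  N → positive
  λ: 12.403′ = 0.206717°; total 73.206717
  E → positive
Point 2:
  φ: 37.569′ = 0.626150°; total 12.626150
  N → positive
  λ: 75 + 19.346/60 = 75.322433
  W → negative
Point 3:
  Latitude: 1 + 0.787/60 = 1.013117
  S ⇒ negate
  Lon: 179 + 39.534/60 = 179.658900
  W → negative
Point 4:
  φ: 28.281′ = 0.471350°; total 55.471350
  N → positive
  Longitude: 37 + 54.113/60 = 37.901883
  W ⇒ negate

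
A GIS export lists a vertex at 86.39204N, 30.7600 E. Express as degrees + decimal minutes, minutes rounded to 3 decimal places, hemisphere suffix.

Latitude: minutes = (86.392040 − 86) × 60 = 23.52240
λ: 30° + 0.760000 × 60 = 30° 45.60000′

86° 23.522′ N, 30° 45.600′ E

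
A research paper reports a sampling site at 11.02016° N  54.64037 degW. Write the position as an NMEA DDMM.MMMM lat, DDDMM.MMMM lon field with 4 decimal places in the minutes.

1101.2096,N / 05438.4222,W

Lat: fractional part 0.020160 → 1.209600 minutes
λ: minutes = (54.640370 − 54) × 60 = 38.422200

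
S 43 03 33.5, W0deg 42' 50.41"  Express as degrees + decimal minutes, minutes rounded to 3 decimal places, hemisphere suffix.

43° 3.558′ S, 0° 42.840′ W

Latitude: 3 + 33.5/60 = 3.55833′
λ: 42 + 50.41/60 = 42.84017′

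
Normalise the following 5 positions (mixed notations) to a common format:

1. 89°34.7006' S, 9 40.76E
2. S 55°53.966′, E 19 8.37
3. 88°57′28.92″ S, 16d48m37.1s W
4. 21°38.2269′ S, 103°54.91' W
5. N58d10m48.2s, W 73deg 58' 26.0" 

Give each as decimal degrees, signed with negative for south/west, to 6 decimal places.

1. -89.578343, 9.679333
2. -55.899433, 19.139500
3. -88.958033, -16.810306
4. -21.637115, -103.915167
5. 58.180056, -73.973889

Point 1:
  φ: 89 + 34.7006/60 = 89.5783433
  S → negative
  Lon: 9 + 40.76/60 = 9.6793333
  E → positive
Point 2:
  Lat: 53.966′ = 0.899433°; total 55.8994333
  S → negative
  Longitude: 19 + 8.37/60 = 19.1395000
  E → positive
Point 3:
  Lat: 88° + 57/60 + 28.92/3600 = 88 + 0.950000 + 0.008033 = 88.9580333
  hemisphere S, so the sign is −
  Longitude: 16 + 48/60 + 37.1/3600 = 16.8103056
  W ⇒ negate
Point 4:
  φ: 38.2269′ = 0.637115°; total 21.6371150
  S ⇒ negate
  λ: 54.91′ = 0.915167°; total 103.9151667
  W ⇒ negate
Point 5:
  Lat: 58 + 10/60 + 48.2/3600 = 58.1800556
  N → positive
  λ: 73 + 58/60 + 26/3600 = 73.9738889
  W ⇒ negate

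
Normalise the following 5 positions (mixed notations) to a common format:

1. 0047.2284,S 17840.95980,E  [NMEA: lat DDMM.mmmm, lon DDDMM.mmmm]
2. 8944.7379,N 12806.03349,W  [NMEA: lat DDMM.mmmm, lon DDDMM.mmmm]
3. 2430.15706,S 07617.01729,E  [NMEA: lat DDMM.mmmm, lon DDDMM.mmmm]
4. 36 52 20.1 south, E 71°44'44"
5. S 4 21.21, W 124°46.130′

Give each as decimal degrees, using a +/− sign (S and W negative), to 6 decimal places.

Point 1:
  φ: split at 2 digits → 00° and 47.2284′; 0 + 47.2284/60 = 0.7871400
  S ⇒ negate
  Longitude: degrees = first 3 digits = 178, minutes = 40.9598; 178 + 40.9598/60 = 178.6826633
  E ⇒ keep positive
Point 2:
  Latitude: split at 2 digits → 89° and 44.7379′; 89 + 44.7379/60 = 89.7456317
  N ⇒ keep positive
  Lon: degrees = first 3 digits = 128, minutes = 6.03349; 128 + 6.03349/60 = 128.1005582
  W → negative
Point 3:
  φ: degrees = first 2 digits = 24, minutes = 30.15706; 24 + 30.15706/60 = 24.5026177
  S ⇒ negate
  λ: degrees = first 3 digits = 76, minutes = 17.01729; 76 + 17.01729/60 = 76.2836215
  E ⇒ keep positive
Point 4:
  φ: 36° + 52/60 + 20.1/3600 = 36 + 0.866667 + 0.005583 = 36.8722500
  S ⇒ negate
  λ: 71° + 44/60 + 44/3600 = 71 + 0.733333 + 0.012222 = 71.7455556
  E → positive
Point 5:
  φ: 21.21′ = 0.353500°; total 4.3535000
  S → negative
  Longitude: 46.13′ = 0.768833°; total 124.7688333
  W ⇒ negate

1. -0.787140, 178.682663
2. 89.745632, -128.100558
3. -24.502618, 76.283622
4. -36.872250, 71.745556
5. -4.353500, -124.768833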